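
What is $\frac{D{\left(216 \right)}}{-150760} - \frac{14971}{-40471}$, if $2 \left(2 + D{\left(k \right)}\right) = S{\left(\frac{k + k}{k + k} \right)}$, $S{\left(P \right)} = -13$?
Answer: $\frac{4514743927}{12202815920} \approx 0.36998$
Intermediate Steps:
$D{\left(k \right)} = - \frac{17}{2}$ ($D{\left(k \right)} = -2 + \frac{1}{2} \left(-13\right) = -2 - \frac{13}{2} = - \frac{17}{2}$)
$\frac{D{\left(216 \right)}}{-150760} - \frac{14971}{-40471} = - \frac{17}{2 \left(-150760\right)} - \frac{14971}{-40471} = \left(- \frac{17}{2}\right) \left(- \frac{1}{150760}\right) - - \frac{14971}{40471} = \frac{17}{301520} + \frac{14971}{40471} = \frac{4514743927}{12202815920}$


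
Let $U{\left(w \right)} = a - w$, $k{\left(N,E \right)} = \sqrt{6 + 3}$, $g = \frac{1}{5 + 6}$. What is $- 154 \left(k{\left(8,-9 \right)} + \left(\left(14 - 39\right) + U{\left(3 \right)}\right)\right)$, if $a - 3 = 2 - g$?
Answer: $3094$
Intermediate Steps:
$g = \frac{1}{11} \approx 0.090909$
$a = \frac{54}{11}$ ($a = 3 + \left(2 - \frac{1}{11}\right) = 3 + \frac{21}{11} = \frac{54}{11} \approx 4.9091$)
$k{\left(N,E \right)} = 3$ ($k{\left(N,E \right)} = \sqrt{9} = 3$)
$U{\left(w \right)} = \frac{54}{11} - w$
$- 154 \left(k{\left(8,-9 \right)} + \left(\left(14 - 39\right) + U{\left(3 \right)}\right)\right) = - 154 \left(3 + \left(\left(14 - 39\right) + \left(\frac{54}{11} - 3\right)\right)\right) = - 154 \left(3 + \left(-25 + \left(\frac{54}{11} - 3\right)\right)\right) = - 154 \left(3 + \left(-25 + \frac{21}{11}\right)\right) = - 154 \left(3 - \frac{254}{11}\right) = \left(-154\right) \left(- \frac{221}{11}\right) = 3094$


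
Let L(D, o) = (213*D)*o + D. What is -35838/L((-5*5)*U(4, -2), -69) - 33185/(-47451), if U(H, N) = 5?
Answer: 2693649821/3962158500 ≈ 0.67984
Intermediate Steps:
L(D, o) = D + 213*D*o (L(D, o) = 213*D*o + D = D + 213*D*o)
-35838/L((-5*5)*U(4, -2), -69) - 33185/(-47451) = -35838*(-1/(125*(1 + 213*(-69)))) - 33185/(-47451) = -35838*(-1/(125*(1 - 14697))) - 33185*(-1/47451) = -35838/((-125*(-14696))) + 33185/47451 = -35838/1837000 + 33185/47451 = -35838*1/1837000 + 33185/47451 = -1629/83500 + 33185/47451 = 2693649821/3962158500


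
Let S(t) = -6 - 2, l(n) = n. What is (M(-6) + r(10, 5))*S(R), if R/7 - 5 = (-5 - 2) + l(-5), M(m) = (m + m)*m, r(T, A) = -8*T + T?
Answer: -16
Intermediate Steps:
r(T, A) = -7*T
M(m) = 2*m² (M(m) = (2*m)*m = 2*m²)
R = -49 (R = 35 + 7*((-5 - 2) - 5) = 35 + 7*(-7 - 5) = 35 + 7*(-12) = 35 - 84 = -49)
S(t) = -8
(M(-6) + r(10, 5))*S(R) = (2*(-6)² - 7*10)*(-8) = (2*36 - 70)*(-8) = (72 - 70)*(-8) = 2*(-8) = -16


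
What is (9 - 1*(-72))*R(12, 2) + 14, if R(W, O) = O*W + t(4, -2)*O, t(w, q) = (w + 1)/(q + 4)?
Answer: 2363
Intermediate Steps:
t(w, q) = (1 + w)/(4 + q)
R(W, O) = 5*O/2 + O*W (R(W, O) = O*W + ((1 + 4)/(4 - 2))*O = O*W + (5/2)*O = O*W + ((½)*5)*O = O*W + 5*O/2 = 5*O/2 + O*W)
(9 - 1*(-72))*R(12, 2) + 14 = (9 - 1*(-72))*((½)*2*(5 + 2*12)) + 14 = (9 + 72)*((½)*2*(5 + 24)) + 14 = 81*((½)*2*29) + 14 = 81*29 + 14 = 2349 + 14 = 2363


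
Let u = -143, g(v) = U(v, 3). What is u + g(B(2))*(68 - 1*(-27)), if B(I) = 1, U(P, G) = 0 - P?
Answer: -238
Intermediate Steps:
U(P, G) = -P
g(v) = -v
u + g(B(2))*(68 - 1*(-27)) = -143 + (-1*1)*(68 - 1*(-27)) = -143 - (68 + 27) = -143 - 1*95 = -143 - 95 = -238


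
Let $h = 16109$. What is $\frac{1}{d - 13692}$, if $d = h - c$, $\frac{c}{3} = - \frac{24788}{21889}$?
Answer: $\frac{21889}{52980077} \approx 0.00041316$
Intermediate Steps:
$c = - \frac{74364}{21889}$ ($c = 3 \left(- \frac{24788}{21889}\right) = - \frac{74364}{21889} \approx -3.3973$)
$d = \frac{352684265}{21889}$ ($d = 16109 - - \frac{74364}{21889} = 16109 + \frac{74364}{21889} = \frac{352684265}{21889} \approx 16112.0$)
$\frac{1}{d - 13692} = \frac{1}{\frac{352684265}{21889} - 13692} = \frac{1}{\frac{52980077}{21889}} = \frac{21889}{52980077}$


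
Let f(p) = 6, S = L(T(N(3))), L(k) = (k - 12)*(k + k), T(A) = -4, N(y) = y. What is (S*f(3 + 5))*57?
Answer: 43776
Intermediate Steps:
L(k) = 2*k*(-12 + k) (L(k) = (-12 + k)*(2*k) = 2*k*(-12 + k))
S = 128 (S = 2*(-4)*(-12 - 4) = 2*(-4)*(-16) = 128)
(S*f(3 + 5))*57 = (128*6)*57 = 768*57 = 43776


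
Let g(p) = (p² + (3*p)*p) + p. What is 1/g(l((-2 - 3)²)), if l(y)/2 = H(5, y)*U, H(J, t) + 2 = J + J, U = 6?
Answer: 1/36960 ≈ 2.7056e-5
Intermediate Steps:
H(J, t) = -2 + 2*J (H(J, t) = -2 + (J + J) = -2 + 2*J)
l(y) = 96 (l(y) = 2*((-2 + 2*5)*6) = 2*((-2 + 10)*6) = 2*(8*6) = 2*48 = 96)
g(p) = p + 4*p² (g(p) = (p² + 3*p²) + p = 4*p² + p = p + 4*p²)
1/g(l((-2 - 3)²)) = 1/(96*(1 + 4*96)) = 1/(96*(1 + 384)) = 1/(96*385) = 1/36960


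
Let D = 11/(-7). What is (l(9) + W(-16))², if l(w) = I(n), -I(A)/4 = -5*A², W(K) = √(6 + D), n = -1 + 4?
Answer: (1260 + √217)²/49 ≈ 33162.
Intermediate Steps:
n = 3
D = -11/7 (D = 11*(-⅐) = -11/7 ≈ -1.5714)
W(K) = √217/7 (W(K) = √(6 - 11/7) = √(31/7) = √217/7)
I(A) = 20*A² (I(A) = -(-20)*A² = 20*A²)
l(w) = 180 (l(w) = 20*3² = 20*9 = 180)
(l(9) + W(-16))² = (180 + √217/7)²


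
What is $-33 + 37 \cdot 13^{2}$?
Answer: $6220$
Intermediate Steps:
$-33 + 37 \cdot 13^{2} = -33 + 37 \cdot 169 = -33 + 6253 = 6220$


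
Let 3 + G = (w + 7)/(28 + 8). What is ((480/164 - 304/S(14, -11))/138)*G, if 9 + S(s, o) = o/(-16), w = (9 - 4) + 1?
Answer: -134615/178227 ≈ -0.75530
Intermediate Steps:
w = 6 (w = 5 + 1 = 6)
S(s, o) = -9 - o/16 (S(s, o) = -9 + o/(-16) = -9 + o*(-1/16) = -9 - o/16)
G = -95/36 (G = -3 + (6 + 7)/(28 + 8) = -3 + 13/36 = -95/36 ≈ -2.6389)
((480/164 - 304/S(14, -11))/138)*G = ((480/164 - 304/(-9 - 1/16*(-11)))/138)*(-95/36) = ((480*(1/164) - 304/(-9 + 11/16))*(1/138))*(-95/36) = ((120/41 - 304/(-133/16))*(1/138))*(-95/36) = ((120/41 - 304*(-16/133))*(1/138))*(-95/36) = ((120/41 + 256/7)*(1/138))*(-95/36) = ((11336/287)*(1/138))*(-95/36) = (5668/19803)*(-95/36) = -134615/178227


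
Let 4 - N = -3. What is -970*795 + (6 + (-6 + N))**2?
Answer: -771101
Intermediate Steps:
N = 7 (N = 4 - 1*(-3) = 4 + 3 = 7)
-970*795 + (6 + (-6 + N))**2 = -970*795 + (6 + (-6 + 7))**2 = -771150 + (6 + 1)**2 = -771150 + 7**2 = -771150 + 49 = -771101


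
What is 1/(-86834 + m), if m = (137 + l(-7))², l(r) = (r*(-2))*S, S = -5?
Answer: -1/82345 ≈ -1.2144e-5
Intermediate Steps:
l(r) = 10*r (l(r) = (r*(-2))*(-5) = -2*r*(-5) = 10*r)
m = 4489 (m = (137 + 10*(-7))² = (137 - 70)² = 67² = 4489)
1/(-86834 + m) = 1/(-86834 + 4489) = 1/(-82345) = -1/82345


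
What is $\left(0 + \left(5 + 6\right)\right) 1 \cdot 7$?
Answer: $77$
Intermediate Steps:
$\left(0 + \left(5 + 6\right)\right) 1 \cdot 7 = \left(0 + 11\right) 1 \cdot 7 = 11 \cdot 1 \cdot 7 = 11 \cdot 7 = 77$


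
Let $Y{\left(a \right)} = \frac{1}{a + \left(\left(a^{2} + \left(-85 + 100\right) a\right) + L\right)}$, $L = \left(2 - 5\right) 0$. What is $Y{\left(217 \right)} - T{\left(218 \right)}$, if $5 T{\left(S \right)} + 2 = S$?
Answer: $- \frac{10921171}{252805} \approx -43.2$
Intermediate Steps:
$L = 0$ ($L = \left(-3\right) 0 = 0$)
$T{\left(S \right)} = - \frac{2}{5} + \frac{S}{5}$
$Y{\left(a \right)} = \frac{1}{a^{2} + 16 a}$ ($Y{\left(a \right)} = \frac{1}{a + \left(\left(a^{2} + \left(-85 + 100\right) a\right) + 0\right)} = \frac{1}{a + \left(\left(a^{2} + 15 a\right) + 0\right)} = \frac{1}{a + \left(a^{2} + 15 a\right)} = \frac{1}{a^{2} + 16 a}$)
$Y{\left(217 \right)} - T{\left(218 \right)} = \frac{1}{217 \left(16 + 217\right)} - \left(- \frac{2}{5} + \frac{1}{5} \cdot 218\right) = \frac{1}{217 \cdot 233} - \left(- \frac{2}{5} + \frac{218}{5}\right) = \frac{1}{217} \cdot \frac{1}{233} - \frac{216}{5} = \frac{1}{50561} - \frac{216}{5} = - \frac{10921171}{252805}$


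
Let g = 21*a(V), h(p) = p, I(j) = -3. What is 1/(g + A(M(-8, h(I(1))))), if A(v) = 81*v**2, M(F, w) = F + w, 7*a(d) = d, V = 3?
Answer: 1/9810 ≈ 0.00010194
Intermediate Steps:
a(d) = d/7
g = 9 (g = 21*((1/7)*3) = 21*(3/7) = 9)
1/(g + A(M(-8, h(I(1))))) = 1/(9 + 81*(-8 - 3)**2) = 1/(9 + 81*(-11)**2) = 1/(9 + 81*121) = 1/(9 + 9801) = 1/9810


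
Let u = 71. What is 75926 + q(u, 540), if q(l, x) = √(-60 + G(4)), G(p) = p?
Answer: 75926 + 2*I*√14 ≈ 75926.0 + 7.4833*I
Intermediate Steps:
q(l, x) = 2*I*√14 (q(l, x) = √(-60 + 4) = √(-56) = 2*I*√14)
75926 + q(u, 540) = 75926 + 2*I*√14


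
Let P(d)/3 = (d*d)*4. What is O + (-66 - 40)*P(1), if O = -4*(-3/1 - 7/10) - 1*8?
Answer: -6326/5 ≈ -1265.2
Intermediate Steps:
P(d) = 12*d² (P(d) = 3*((d*d)*4) = 3*(d²*4) = 3*(4*d²) = 12*d²)
O = 34/5 (O = -4*(-3*1 - 7*⅒) - 8 = -4*(-3 - 7/10) - 8 = -4*(-37/10) - 8 = 74/5 - 8 = 34/5 ≈ 6.8000)
O + (-66 - 40)*P(1) = 34/5 + (-66 - 40)*(12*1²) = 34/5 - 1272 = -6326/5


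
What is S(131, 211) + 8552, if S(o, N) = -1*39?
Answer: 8513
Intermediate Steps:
S(o, N) = -39
S(131, 211) + 8552 = -39 + 8552 = 8513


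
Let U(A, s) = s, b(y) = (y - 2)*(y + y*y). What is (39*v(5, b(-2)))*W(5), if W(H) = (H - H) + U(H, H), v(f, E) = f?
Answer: 975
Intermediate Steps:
b(y) = (-2 + y)*(y + y**2)
W(H) = H (W(H) = (H - H) + H = 0 + H = H)
(39*v(5, b(-2)))*W(5) = (39*5)*5 = 195*5 = 975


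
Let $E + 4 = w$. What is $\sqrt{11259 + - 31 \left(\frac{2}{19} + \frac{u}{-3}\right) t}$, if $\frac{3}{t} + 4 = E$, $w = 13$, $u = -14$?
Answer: $\frac{\sqrt{100811435}}{95} \approx 105.69$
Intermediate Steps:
$E = 9$ ($E = -4 + 13 = 9$)
$t = \frac{3}{5}$ ($t = \frac{3}{-4 + 9} = \frac{3}{5} \approx 0.6$)
$\sqrt{11259 + - 31 \left(\frac{2}{19} + \frac{u}{-3}\right) t} = \sqrt{11259 + - 31 \left(\frac{2}{19} - \frac{14}{-3}\right) \frac{3}{5}} = \sqrt{11259 + - 31 \left(2 \cdot \frac{1}{19} - - \frac{14}{3}\right) \frac{3}{5}} = \sqrt{11259 + - 31 \left(\frac{2}{19} + \frac{14}{3}\right) \frac{3}{5}} = \sqrt{11259 + \left(-31\right) \frac{272}{57} \cdot \frac{3}{5}} = \sqrt{11259 - \frac{8432}{95}} = \sqrt{\frac{1061173}{95}} = \frac{\sqrt{100811435}}{95}$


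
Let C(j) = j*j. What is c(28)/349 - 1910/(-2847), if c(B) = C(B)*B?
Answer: 63163934/993603 ≈ 63.571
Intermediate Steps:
C(j) = j²
c(B) = B³ (c(B) = B²*B = B³)
c(28)/349 - 1910/(-2847) = 28³/349 - 1910/(-2847) = 21952*(1/349) - 1910*(-1/2847) = 21952/349 + 1910/2847 = 63163934/993603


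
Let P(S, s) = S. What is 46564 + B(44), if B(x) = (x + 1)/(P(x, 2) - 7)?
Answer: 1722913/37 ≈ 46565.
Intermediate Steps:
B(x) = (1 + x)/(-7 + x) (B(x) = (x + 1)/(x - 7) = (1 + x)/(-7 + x))
46564 + B(44) = 46564 + (1 + 44)/(-7 + 44) = 46564 + 45/37 = 1722913/37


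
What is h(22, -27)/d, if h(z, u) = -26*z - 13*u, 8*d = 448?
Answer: -221/56 ≈ -3.9464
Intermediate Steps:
d = 56 (d = (1/8)*448 = 56)
h(22, -27)/d = (-26*22 - 13*(-27))/56 = (-572 + 351)*(1/56) = -221*1/56 = -221/56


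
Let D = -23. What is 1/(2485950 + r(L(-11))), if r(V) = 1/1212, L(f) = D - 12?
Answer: 1212/3012971401 ≈ 4.0226e-7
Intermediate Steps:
L(f) = -35 (L(f) = -23 - 12 = -35)
r(V) = 1/1212
1/(2485950 + r(L(-11))) = 1/(2485950 + 1/1212) = 1/(3012971401/1212) = 1212/3012971401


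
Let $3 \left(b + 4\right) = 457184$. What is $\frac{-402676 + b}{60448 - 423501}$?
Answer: $\frac{750856}{1089159} \approx 0.68939$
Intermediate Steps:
$b = \frac{457172}{3}$ ($b = -4 + \frac{1}{3} \cdot 457184 = -4 + \frac{457184}{3} = \frac{457172}{3} \approx 1.5239 \cdot 10^{5}$)
$\frac{-402676 + b}{60448 - 423501} = \frac{-402676 + \frac{457172}{3}}{60448 - 423501} = - \frac{750856}{3 \left(-363053\right)} = \left(- \frac{750856}{3}\right) \left(- \frac{1}{363053}\right) = \frac{750856}{1089159}$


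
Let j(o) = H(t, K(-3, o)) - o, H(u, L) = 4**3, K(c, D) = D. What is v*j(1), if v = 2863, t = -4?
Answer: 180369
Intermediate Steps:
H(u, L) = 64
j(o) = 64 - o
v*j(1) = 2863*(64 - 1*1) = 2863*(64 - 1) = 2863*63 = 180369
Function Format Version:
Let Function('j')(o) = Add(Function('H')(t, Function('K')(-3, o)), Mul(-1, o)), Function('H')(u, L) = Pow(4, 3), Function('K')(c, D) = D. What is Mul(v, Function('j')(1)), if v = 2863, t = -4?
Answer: 180369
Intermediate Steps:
Function('H')(u, L) = 64
Function('j')(o) = Add(64, Mul(-1, o))
Mul(v, Function('j')(1)) = Mul(2863, Add(64, Mul(-1, 1))) = Mul(2863, Add(64, -1)) = Mul(2863, 63) = 180369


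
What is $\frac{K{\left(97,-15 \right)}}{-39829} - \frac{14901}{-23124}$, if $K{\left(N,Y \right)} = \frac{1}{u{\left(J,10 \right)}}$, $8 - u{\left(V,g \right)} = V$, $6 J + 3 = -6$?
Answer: $\frac{3758766801}{5833036708} \approx 0.64439$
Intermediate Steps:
$J = - \frac{3}{2}$ ($J = - \frac{1}{2} + \frac{1}{6} \left(-6\right) = - \frac{1}{2} - 1 = - \frac{3}{2} \approx -1.5$)
$u{\left(V,g \right)} = 8 - V$
$K{\left(N,Y \right)} = \frac{2}{19}$ ($K{\left(N,Y \right)} = \frac{1}{8 - - \frac{3}{2}} = \frac{1}{8 + \frac{3}{2}} = \frac{1}{\frac{19}{2}} = \frac{2}{19}$)
$\frac{K{\left(97,-15 \right)}}{-39829} - \frac{14901}{-23124} = \frac{2}{19 \left(-39829\right)} - \frac{14901}{-23124} = \frac{2}{19} \left(- \frac{1}{39829}\right) - - \frac{4967}{7708} = - \frac{2}{756751} + \frac{4967}{7708} = \frac{3758766801}{5833036708}$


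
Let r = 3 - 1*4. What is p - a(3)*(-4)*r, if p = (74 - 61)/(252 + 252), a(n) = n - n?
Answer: 13/504 ≈ 0.025794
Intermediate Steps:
r = -1 (r = 3 - 4 = -1)
a(n) = 0
p = 13/504 ≈ 0.025794
p - a(3)*(-4)*r = 13/504 - 0*(-4)*(-1) = 13/504 - 0*(-1) = 13/504 - 1*0 = 13/504 + 0 = 13/504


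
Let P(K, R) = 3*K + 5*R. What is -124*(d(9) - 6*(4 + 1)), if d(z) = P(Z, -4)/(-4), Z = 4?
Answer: 3472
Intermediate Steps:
d(z) = 2 (d(z) = (3*4 + 5*(-4))/(-4) = (12 - 20)*(-¼) = -8*(-¼) = 2)
-124*(d(9) - 6*(4 + 1)) = -124*(2 - 6*(4 + 1)) = -124*(2 - 6*5) = -124*(2 - 30) = -124*(-28) = 3472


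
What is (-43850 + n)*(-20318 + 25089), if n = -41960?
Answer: -409399510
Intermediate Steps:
(-43850 + n)*(-20318 + 25089) = (-43850 - 41960)*(-20318 + 25089) = -85810*4771 = -409399510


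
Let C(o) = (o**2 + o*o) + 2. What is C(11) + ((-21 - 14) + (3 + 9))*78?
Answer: -1550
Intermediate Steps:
C(o) = 2 + 2*o**2 (C(o) = (o**2 + o**2) + 2 = 2*o**2 + 2 = 2 + 2*o**2)
C(11) + ((-21 - 14) + (3 + 9))*78 = (2 + 2*11**2) + ((-21 - 14) + (3 + 9))*78 = (2 + 2*121) + (-35 + 12)*78 = (2 + 242) - 23*78 = 244 - 1794 = -1550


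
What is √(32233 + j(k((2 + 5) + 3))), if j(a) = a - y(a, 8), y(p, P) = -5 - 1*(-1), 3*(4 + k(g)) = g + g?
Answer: √290157/3 ≈ 179.55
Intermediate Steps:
k(g) = -4 + 2*g/3 (k(g) = -4 + (g + g)/3 = -4 + (2*g)/3 = -4 + 2*g/3)
y(p, P) = -4 (y(p, P) = -5 + 1 = -4)
j(a) = 4 + a (j(a) = a - 1*(-4) = a + 4 = 4 + a)
√(32233 + j(k((2 + 5) + 3))) = √(32233 + (4 + (-4 + 2*((2 + 5) + 3)/3))) = √(32233 + (4 + (-4 + 2*(7 + 3)/3))) = √(32233 + (4 + (-4 + (⅔)*10))) = √(32233 + (4 + (-4 + 20/3))) = √(32233 + (4 + 8/3)) = √(32233 + 20/3) = √(96719/3) = √290157/3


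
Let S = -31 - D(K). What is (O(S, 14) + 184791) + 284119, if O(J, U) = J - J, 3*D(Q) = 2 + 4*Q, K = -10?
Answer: 468910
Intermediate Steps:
D(Q) = 2/3 + 4*Q/3 (D(Q) = (2 + 4*Q)/3 = 2/3 + 4*Q/3)
S = -55/3 (S = -31 - (2/3 + (4/3)*(-10)) = -31 - (2/3 - 40/3) = -31 - 1*(-38/3) = -31 + 38/3 = -55/3 ≈ -18.333)
O(J, U) = 0
(O(S, 14) + 184791) + 284119 = (0 + 184791) + 284119 = 184791 + 284119 = 468910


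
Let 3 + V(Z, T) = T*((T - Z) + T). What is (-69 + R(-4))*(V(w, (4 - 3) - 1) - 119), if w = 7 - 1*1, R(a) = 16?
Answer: 6466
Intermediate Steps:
w = 6 (w = 7 - 1 = 6)
V(Z, T) = -3 + T*(-Z + 2*T) (V(Z, T) = -3 + T*((T - Z) + T) = -3 + T*(-Z + 2*T))
(-69 + R(-4))*(V(w, (4 - 3) - 1) - 119) = (-69 + 16)*((-3 + 2*((4 - 3) - 1)² - 1*((4 - 3) - 1)*6) - 119) = -53*((-3 + 2*(1 - 1)² - 1*(1 - 1)*6) - 119) = -53*((-3 + 2*0² - 1*0*6) - 119) = -53*((-3 + 2*0 + 0) - 119) = -53*((-3 + 0 + 0) - 119) = -53*(-3 - 119) = -53*(-122) = 6466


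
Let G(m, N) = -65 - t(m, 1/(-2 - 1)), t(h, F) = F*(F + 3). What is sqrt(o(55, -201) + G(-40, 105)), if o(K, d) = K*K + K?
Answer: sqrt(27143)/3 ≈ 54.917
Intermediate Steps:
t(h, F) = F*(3 + F)
o(K, d) = K + K**2 (o(K, d) = K**2 + K = K + K**2)
G(m, N) = -577/9 (G(m, N) = -65 - (3 + 1/(-2 - 1))/(-2 - 1) = -65 - (3 + 1/(-3))/(-3) = -65 - (-1)*(3 - 1/3)/3 = -65 - (-1)*8/(3*3) = -65 - 1*(-8/9) = -65 + 8/9 = -577/9)
sqrt(o(55, -201) + G(-40, 105)) = sqrt(55*(1 + 55) - 577/9) = sqrt(55*56 - 577/9) = sqrt(3080 - 577/9) = sqrt(27143/9) = sqrt(27143)/3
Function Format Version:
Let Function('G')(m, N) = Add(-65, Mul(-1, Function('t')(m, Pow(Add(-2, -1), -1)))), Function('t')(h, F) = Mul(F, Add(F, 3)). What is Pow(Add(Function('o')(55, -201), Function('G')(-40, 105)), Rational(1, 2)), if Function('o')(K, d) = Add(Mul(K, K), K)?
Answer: Mul(Rational(1, 3), Pow(27143, Rational(1, 2))) ≈ 54.917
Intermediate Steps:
Function('t')(h, F) = Mul(F, Add(3, F))
Function('o')(K, d) = Add(K, Pow(K, 2)) (Function('o')(K, d) = Add(Pow(K, 2), K) = Add(K, Pow(K, 2)))
Function('G')(m, N) = Rational(-577, 9) (Function('G')(m, N) = Add(-65, Mul(-1, Mul(Pow(Add(-2, -1), -1), Add(3, Pow(Add(-2, -1), -1))))) = Add(-65, Mul(-1, Mul(Pow(-3, -1), Add(3, Pow(-3, -1))))) = Add(-65, Mul(-1, Mul(Rational(-1, 3), Add(3, Rational(-1, 3))))) = Add(-65, Mul(-1, Mul(Rational(-1, 3), Rational(8, 3)))) = Add(-65, Mul(-1, Rational(-8, 9))) = Add(-65, Rational(8, 9)) = Rational(-577, 9))
Pow(Add(Function('o')(55, -201), Function('G')(-40, 105)), Rational(1, 2)) = Pow(Add(Mul(55, Add(1, 55)), Rational(-577, 9)), Rational(1, 2)) = Pow(Add(Mul(55, 56), Rational(-577, 9)), Rational(1, 2)) = Pow(Add(3080, Rational(-577, 9)), Rational(1, 2)) = Pow(Rational(27143, 9), Rational(1, 2)) = Mul(Rational(1, 3), Pow(27143, Rational(1, 2)))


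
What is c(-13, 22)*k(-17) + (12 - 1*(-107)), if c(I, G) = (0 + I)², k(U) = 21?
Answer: 3668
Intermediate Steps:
c(I, G) = I²
c(-13, 22)*k(-17) + (12 - 1*(-107)) = (-13)²*21 + (12 - 1*(-107)) = 169*21 + (12 + 107) = 3549 + 119 = 3668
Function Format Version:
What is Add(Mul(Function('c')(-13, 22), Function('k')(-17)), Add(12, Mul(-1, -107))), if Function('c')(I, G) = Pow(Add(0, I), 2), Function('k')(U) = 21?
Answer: 3668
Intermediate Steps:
Function('c')(I, G) = Pow(I, 2)
Add(Mul(Function('c')(-13, 22), Function('k')(-17)), Add(12, Mul(-1, -107))) = Add(Mul(Pow(-13, 2), 21), Add(12, Mul(-1, -107))) = Add(Mul(169, 21), Add(12, 107)) = Add(3549, 119) = 3668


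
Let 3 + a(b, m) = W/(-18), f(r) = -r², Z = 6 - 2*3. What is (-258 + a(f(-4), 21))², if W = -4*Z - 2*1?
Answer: 5513104/81 ≈ 68063.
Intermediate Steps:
Z = 0 (Z = 6 - 6 = 0)
W = -2 (W = -4*0 - 2*1 = 0 - 2 = -2)
a(b, m) = -26/9 (a(b, m) = -3 - 2/(-18) = -3 - 2*(-1/18) = -3 + ⅑ = -26/9)
(-258 + a(f(-4), 21))² = (-258 - 26/9)² = (-2348/9)² = 5513104/81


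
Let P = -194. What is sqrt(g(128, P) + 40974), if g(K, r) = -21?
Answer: sqrt(40953) ≈ 202.37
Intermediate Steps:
sqrt(g(128, P) + 40974) = sqrt(-21 + 40974) = sqrt(40953)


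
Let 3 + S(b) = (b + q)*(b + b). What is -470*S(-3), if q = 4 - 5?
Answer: -9870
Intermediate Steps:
q = -1
S(b) = -3 + 2*b*(-1 + b) (S(b) = -3 + (b - 1)*(b + b) = -3 + (-1 + b)*(2*b) = -3 + 2*b*(-1 + b))
-470*S(-3) = -470*(-3 - 2*(-3) + 2*(-3)²) = -470*(-3 + 6 + 2*9) = -470*(-3 + 6 + 18) = -470*21 = -9870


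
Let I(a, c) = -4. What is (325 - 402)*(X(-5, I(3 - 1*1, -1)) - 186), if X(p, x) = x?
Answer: 14630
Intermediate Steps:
(325 - 402)*(X(-5, I(3 - 1*1, -1)) - 186) = (325 - 402)*(-4 - 186) = -77*(-190) = 14630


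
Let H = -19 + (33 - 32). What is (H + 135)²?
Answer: 13689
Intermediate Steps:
H = -18 (H = -19 + 1 = -18)
(H + 135)² = (-18 + 135)² = 117² = 13689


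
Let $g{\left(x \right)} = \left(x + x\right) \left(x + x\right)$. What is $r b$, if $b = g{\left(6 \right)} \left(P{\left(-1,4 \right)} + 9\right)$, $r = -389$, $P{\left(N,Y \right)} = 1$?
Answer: $-560160$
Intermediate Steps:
$g{\left(x \right)} = 4 x^{2}$ ($g{\left(x \right)} = 2 x 2 x = 4 x^{2}$)
$b = 1440$ ($b = 4 \cdot 6^{2} \left(1 + 9\right) = 4 \cdot 36 \cdot 10 = 144 \cdot 10 = 1440$)
$r b = \left(-389\right) 1440 = -560160$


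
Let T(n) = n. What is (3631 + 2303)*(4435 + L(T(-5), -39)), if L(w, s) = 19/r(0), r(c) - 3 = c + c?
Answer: 26354872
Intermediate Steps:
r(c) = 3 + 2*c (r(c) = 3 + (c + c) = 3 + 2*c)
L(w, s) = 19/3 (L(w, s) = 19/(3 + 2*0) = 19/(3 + 0) = 19/3)
(3631 + 2303)*(4435 + L(T(-5), -39)) = (3631 + 2303)*(4435 + 19/3) = 5934*(13324/3) = 26354872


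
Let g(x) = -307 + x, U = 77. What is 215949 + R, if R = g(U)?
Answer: 215719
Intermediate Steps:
R = -230 (R = -307 + 77 = -230)
215949 + R = 215949 - 230 = 215719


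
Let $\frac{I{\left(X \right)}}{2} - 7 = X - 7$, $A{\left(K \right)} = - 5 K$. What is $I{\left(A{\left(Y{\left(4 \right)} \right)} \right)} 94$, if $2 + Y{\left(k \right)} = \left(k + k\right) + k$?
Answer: $-9400$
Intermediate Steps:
$Y{\left(k \right)} = -2 + 3 k$ ($Y{\left(k \right)} = -2 + \left(\left(k + k\right) + k\right) = -2 + \left(2 k + k\right) = -2 + 3 k$)
$I{\left(X \right)} = 2 X$ ($I{\left(X \right)} = 14 + 2 \left(X - 7\right) = 14 + 2 \left(-7 + X\right) = 14 + \left(-14 + 2 X\right) = 2 X$)
$I{\left(A{\left(Y{\left(4 \right)} \right)} \right)} 94 = 2 \left(- 5 \left(-2 + 3 \cdot 4\right)\right) 94 = 2 \left(- 5 \left(-2 + 12\right)\right) 94 = 2 \left(\left(-5\right) 10\right) 94 = 2 \left(-50\right) 94 = \left(-100\right) 94 = -9400$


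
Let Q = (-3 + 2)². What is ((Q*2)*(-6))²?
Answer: 144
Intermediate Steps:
Q = 1 (Q = (-1)² = 1)
((Q*2)*(-6))² = ((1*2)*(-6))² = (2*(-6))² = (-12)² = 144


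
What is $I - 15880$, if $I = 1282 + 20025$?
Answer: $5427$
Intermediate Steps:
$I = 21307$
$I - 15880 = 21307 - 15880 = 5427$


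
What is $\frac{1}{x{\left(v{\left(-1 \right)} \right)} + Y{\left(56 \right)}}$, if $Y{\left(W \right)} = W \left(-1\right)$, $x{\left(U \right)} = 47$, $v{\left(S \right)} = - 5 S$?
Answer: $- \frac{1}{9} \approx -0.11111$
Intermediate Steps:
$Y{\left(W \right)} = - W$
$\frac{1}{x{\left(v{\left(-1 \right)} \right)} + Y{\left(56 \right)}} = \frac{1}{47 - 56} = \frac{1}{-9} = - \frac{1}{9}$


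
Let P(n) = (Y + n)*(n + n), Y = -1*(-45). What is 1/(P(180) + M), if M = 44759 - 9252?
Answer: 1/116507 ≈ 8.5832e-6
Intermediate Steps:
Y = 45
P(n) = 2*n*(45 + n) (P(n) = (45 + n)*(n + n) = (45 + n)*(2*n) = 2*n*(45 + n))
M = 35507
1/(P(180) + M) = 1/(2*180*(45 + 180) + 35507) = 1/(2*180*225 + 35507) = 1/(81000 + 35507) = 1/116507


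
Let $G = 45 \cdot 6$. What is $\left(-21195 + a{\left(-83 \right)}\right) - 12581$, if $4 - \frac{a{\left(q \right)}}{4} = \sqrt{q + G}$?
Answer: $-33760 - 4 \sqrt{187} \approx -33815.0$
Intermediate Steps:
$G = 270$
$a{\left(q \right)} = 16 - 4 \sqrt{270 + q}$ ($a{\left(q \right)} = 16 - 4 \sqrt{q + 270} = 16 - 4 \sqrt{270 + q}$)
$\left(-21195 + a{\left(-83 \right)}\right) - 12581 = \left(-21195 + \left(16 - 4 \sqrt{270 - 83}\right)\right) - 12581 = \left(-21195 + \left(16 - 4 \sqrt{187}\right)\right) - 12581 = \left(-21179 - 4 \sqrt{187}\right) - 12581 = -33760 - 4 \sqrt{187}$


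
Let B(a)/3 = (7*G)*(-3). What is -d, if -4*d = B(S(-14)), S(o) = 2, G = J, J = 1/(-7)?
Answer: 9/4 ≈ 2.2500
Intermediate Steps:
J = -⅐ ≈ -0.14286
G = -⅐ ≈ -0.14286
B(a) = 9 (B(a) = 3*((7*(-⅐))*(-3)) = 3*(-1*(-3)) = 3*3 = 9)
d = -9/4 (d = -¼*9 = -9/4 ≈ -2.2500)
-d = -1*(-9/4) = 9/4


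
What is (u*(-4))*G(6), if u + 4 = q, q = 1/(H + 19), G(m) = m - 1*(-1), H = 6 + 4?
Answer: 3220/29 ≈ 111.03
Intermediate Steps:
H = 10
G(m) = 1 + m (G(m) = m + 1 = 1 + m)
q = 1/29 (q = 1/(10 + 19) = 1/29 ≈ 0.034483)
u = -115/29 (u = -4 + 1/29 = -115/29 ≈ -3.9655)
(u*(-4))*G(6) = (-115/29*(-4))*(1 + 6) = (460/29)*7 = 3220/29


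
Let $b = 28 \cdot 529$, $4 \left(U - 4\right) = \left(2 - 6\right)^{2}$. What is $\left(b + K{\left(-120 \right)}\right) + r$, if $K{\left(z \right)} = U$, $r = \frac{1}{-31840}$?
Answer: $\frac{471868799}{31840} \approx 14820.0$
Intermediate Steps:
$r = - \frac{1}{31840} \approx -3.1407 \cdot 10^{-5}$
$U = 8$ ($U = 4 + \frac{\left(2 - 6\right)^{2}}{4} = 4 + \frac{\left(-4\right)^{2}}{4} = 4 + \frac{1}{4} \cdot 16 = 4 + 4 = 8$)
$K{\left(z \right)} = 8$
$b = 14812$
$\left(b + K{\left(-120 \right)}\right) + r = \left(14812 + 8\right) - \frac{1}{31840} = 14820 - \frac{1}{31840} = \frac{471868799}{31840}$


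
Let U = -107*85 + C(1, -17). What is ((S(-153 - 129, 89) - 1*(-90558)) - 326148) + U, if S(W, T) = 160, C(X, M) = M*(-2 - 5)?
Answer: -244406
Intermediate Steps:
C(X, M) = -7*M (C(X, M) = M*(-7) = -7*M)
U = -8976 (U = -107*85 - 7*(-17) = -9095 + 119 = -8976)
((S(-153 - 129, 89) - 1*(-90558)) - 326148) + U = ((160 - 1*(-90558)) - 326148) - 8976 = ((160 + 90558) - 326148) - 8976 = (90718 - 326148) - 8976 = -235430 - 8976 = -244406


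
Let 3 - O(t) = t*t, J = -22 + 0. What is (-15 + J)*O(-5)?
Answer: 814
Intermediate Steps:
J = -22
O(t) = 3 - t² (O(t) = 3 - t*t = 3 - t²)
(-15 + J)*O(-5) = (-15 - 22)*(3 - 1*(-5)²) = -37*(3 - 1*25) = -37*(3 - 25) = -37*(-22) = 814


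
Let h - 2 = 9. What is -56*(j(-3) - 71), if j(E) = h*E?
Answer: 5824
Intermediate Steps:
h = 11 (h = 2 + 9 = 11)
j(E) = 11*E
-56*(j(-3) - 71) = -56*(11*(-3) - 71) = -56*(-33 - 71) = -56*(-104) = 5824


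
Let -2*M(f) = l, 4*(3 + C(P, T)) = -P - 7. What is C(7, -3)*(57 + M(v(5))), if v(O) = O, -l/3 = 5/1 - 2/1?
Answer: -1599/4 ≈ -399.75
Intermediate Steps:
l = -9 (l = -3*(5/1 - 2/1) = -3*(5*1 - 2*1) = -3*(5 - 2) = -3*3 = -9)
C(P, T) = -19/4 - P/4 (C(P, T) = -3 + (-P - 7)/4 = -3 + (-7 - P)/4 = -3 + (-7/4 - P/4) = -19/4 - P/4)
M(f) = 9/2 (M(f) = -½*(-9) = 9/2)
C(7, -3)*(57 + M(v(5))) = (-19/4 - ¼*7)*(57 + 9/2) = (-19/4 - 7/4)*(123/2) = -13/2*123/2 = -1599/4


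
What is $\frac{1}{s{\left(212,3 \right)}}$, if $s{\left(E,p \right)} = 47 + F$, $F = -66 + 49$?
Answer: $\frac{1}{30} \approx 0.033333$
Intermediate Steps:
$F = -17$
$s{\left(E,p \right)} = 30$ ($s{\left(E,p \right)} = 47 - 17 = 30$)
$\frac{1}{s{\left(212,3 \right)}} = \frac{1}{30}$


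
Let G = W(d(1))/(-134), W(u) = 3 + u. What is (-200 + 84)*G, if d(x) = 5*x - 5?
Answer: 174/67 ≈ 2.5970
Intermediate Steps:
d(x) = -5 + 5*x
G = -3/134 (G = (3 + (-5 + 5*1))/(-134) = (3 + (-5 + 5))*(-1/134) = (3 + 0)*(-1/134) = 3*(-1/134) = -3/134 ≈ -0.022388)
(-200 + 84)*G = (-200 + 84)*(-3/134) = -116*(-3/134) = 174/67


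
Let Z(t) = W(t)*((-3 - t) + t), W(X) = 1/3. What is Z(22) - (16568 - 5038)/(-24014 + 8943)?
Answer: -3541/15071 ≈ -0.23495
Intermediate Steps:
W(X) = 1/3
Z(t) = -1 (Z(t) = ((-3 - t) + t)/3 = (1/3)*(-3) = -1)
Z(22) - (16568 - 5038)/(-24014 + 8943) = -1 - (16568 - 5038)/(-24014 + 8943) = -1 - 11530/(-15071) = -1 - 11530*(-1)/15071 = -1 - 1*(-11530/15071) = -1 + 11530/15071 = -3541/15071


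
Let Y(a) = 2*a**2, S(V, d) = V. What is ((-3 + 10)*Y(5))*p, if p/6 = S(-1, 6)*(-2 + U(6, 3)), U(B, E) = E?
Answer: -2100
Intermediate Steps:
p = -6 (p = 6*(-(-2 + 3)) = 6*(-1*1) = 6*(-1) = -6)
((-3 + 10)*Y(5))*p = ((-3 + 10)*(2*5**2))*(-6) = (7*(2*25))*(-6) = (7*50)*(-6) = 350*(-6) = -2100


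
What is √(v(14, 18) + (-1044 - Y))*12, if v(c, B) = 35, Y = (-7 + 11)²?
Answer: 60*I*√41 ≈ 384.19*I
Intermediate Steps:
Y = 16 (Y = 4² = 16)
√(v(14, 18) + (-1044 - Y))*12 = √(35 + (-1044 - 1*16))*12 = √(35 + (-1044 - 16))*12 = √(35 - 1060)*12 = √(-1025)*12 = (5*I*√41)*12 = 60*I*√41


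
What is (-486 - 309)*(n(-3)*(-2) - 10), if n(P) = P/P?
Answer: 9540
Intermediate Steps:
n(P) = 1
(-486 - 309)*(n(-3)*(-2) - 10) = (-486 - 309)*(1*(-2) - 10) = -795*(-2 - 10) = -795*(-12) = 9540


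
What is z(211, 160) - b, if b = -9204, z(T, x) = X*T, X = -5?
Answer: 8149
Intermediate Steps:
z(T, x) = -5*T
z(211, 160) - b = -5*211 - 1*(-9204) = -1055 + 9204 = 8149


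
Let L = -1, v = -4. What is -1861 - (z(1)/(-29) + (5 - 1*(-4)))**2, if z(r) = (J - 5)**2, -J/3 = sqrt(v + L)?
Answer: -1639562/841 + 16860*I*sqrt(5)/841 ≈ -1949.5 + 44.828*I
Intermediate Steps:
J = -3*I*sqrt(5) (J = -3*sqrt(-4 - 1) = -3*I*sqrt(5) ≈ -6.7082*I)
z(r) = (-5 - 3*I*sqrt(5))**2 (z(r) = (-3*I*sqrt(5) - 5)**2 = (-5 - 3*I*sqrt(5))**2)
-1861 - (z(1)/(-29) + (5 - 1*(-4)))**2 = -1861 - ((-20 + 30*I*sqrt(5))/(-29) + (5 - 1*(-4)))**2 = -1861 - ((-20 + 30*I*sqrt(5))*(-1/29) + (5 + 4))**2 = -1861 - ((20/29 - 30*I*sqrt(5)/29) + 9)**2 = -1861 - (281/29 - 30*I*sqrt(5)/29)**2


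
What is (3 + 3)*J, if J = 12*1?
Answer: 72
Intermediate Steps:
J = 12
(3 + 3)*J = (3 + 3)*12 = 6*12 = 72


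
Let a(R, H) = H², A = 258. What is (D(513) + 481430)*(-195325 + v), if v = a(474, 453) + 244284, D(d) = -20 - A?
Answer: 122293441536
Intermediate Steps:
D(d) = -278 (D(d) = -20 - 1*258 = -20 - 258 = -278)
v = 449493 (v = 453² + 244284 = 205209 + 244284 = 449493)
(D(513) + 481430)*(-195325 + v) = (-278 + 481430)*(-195325 + 449493) = 481152*254168 = 122293441536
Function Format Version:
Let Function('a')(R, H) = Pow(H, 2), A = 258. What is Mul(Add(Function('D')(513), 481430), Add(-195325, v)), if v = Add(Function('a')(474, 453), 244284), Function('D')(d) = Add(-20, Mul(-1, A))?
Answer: 122293441536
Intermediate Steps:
Function('D')(d) = -278 (Function('D')(d) = Add(-20, Mul(-1, 258)) = Add(-20, -258) = -278)
v = 449493 (v = Add(Pow(453, 2), 244284) = Add(205209, 244284) = 449493)
Mul(Add(Function('D')(513), 481430), Add(-195325, v)) = Mul(Add(-278, 481430), Add(-195325, 449493)) = Mul(481152, 254168) = 122293441536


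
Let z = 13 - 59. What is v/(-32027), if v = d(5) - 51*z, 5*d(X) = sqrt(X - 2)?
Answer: -2346/32027 - sqrt(3)/160135 ≈ -0.073261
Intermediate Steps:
d(X) = sqrt(-2 + X)/5 (d(X) = sqrt(X - 2)/5 = sqrt(-2 + X)/5)
z = -46
v = 2346 + sqrt(3)/5 (v = sqrt(-2 + 5)/5 - 51*(-46) = sqrt(3)/5 + 2346 = 2346 + sqrt(3)/5 ≈ 2346.3)
v/(-32027) = (2346 + sqrt(3)/5)/(-32027) = (2346 + sqrt(3)/5)*(-1/32027) = -2346/32027 - sqrt(3)/160135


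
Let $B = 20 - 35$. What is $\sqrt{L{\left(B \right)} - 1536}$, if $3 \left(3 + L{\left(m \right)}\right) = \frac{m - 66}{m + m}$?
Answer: $\frac{3 i \sqrt{17090}}{10} \approx 39.219 i$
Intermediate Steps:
$B = -15$
$L{\left(m \right)} = -3 + \frac{-66 + m}{6 m}$ ($L{\left(m \right)} = -3 + \frac{\left(m - 66\right) \frac{1}{m + m}}{3} = -3 + \frac{\left(-66 + m\right) \frac{1}{2 m}}{3} = -3 + \frac{\frac{1}{2} \frac{1}{m} \left(-66 + m\right)}{3} = -3 + \frac{-66 + m}{6 m}$)
$\sqrt{L{\left(B \right)} - 1536} = \sqrt{\left(- \frac{17}{6} - \frac{11}{-15}\right) - 1536} = \sqrt{\left(- \frac{17}{6} - - \frac{11}{15}\right) - 1536} = \sqrt{\left(- \frac{17}{6} + \frac{11}{15}\right) - 1536} = \sqrt{- \frac{21}{10} - 1536} = \sqrt{- \frac{15381}{10}} = \frac{3 i \sqrt{17090}}{10}$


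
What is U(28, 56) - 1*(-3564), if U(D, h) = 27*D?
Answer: 4320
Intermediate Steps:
U(28, 56) - 1*(-3564) = 27*28 - 1*(-3564) = 756 + 3564 = 4320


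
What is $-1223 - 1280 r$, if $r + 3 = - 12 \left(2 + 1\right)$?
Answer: $48697$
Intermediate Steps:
$r = -39$ ($r = -3 - 12 \left(2 + 1\right) = -3 - 36 = -39$)
$-1223 - 1280 r = -1223 - -49920 = -1223 + 49920 = 48697$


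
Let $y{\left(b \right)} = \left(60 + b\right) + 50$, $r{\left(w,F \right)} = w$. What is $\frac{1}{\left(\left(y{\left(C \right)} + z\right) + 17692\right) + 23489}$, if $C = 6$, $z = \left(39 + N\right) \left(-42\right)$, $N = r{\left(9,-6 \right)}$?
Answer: $\frac{1}{39281} \approx 2.5458 \cdot 10^{-5}$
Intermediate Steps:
$N = 9$
$z = -2016$ ($z = \left(39 + 9\right) \left(-42\right) = 48 \left(-42\right) = -2016$)
$y{\left(b \right)} = 110 + b$
$\frac{1}{\left(\left(y{\left(C \right)} + z\right) + 17692\right) + 23489} = \frac{1}{\left(\left(\left(110 + 6\right) - 2016\right) + 17692\right) + 23489} = \frac{1}{\left(\left(116 - 2016\right) + 17692\right) + 23489} = \frac{1}{\left(-1900 + 17692\right) + 23489} = \frac{1}{15792 + 23489} = \frac{1}{39281}$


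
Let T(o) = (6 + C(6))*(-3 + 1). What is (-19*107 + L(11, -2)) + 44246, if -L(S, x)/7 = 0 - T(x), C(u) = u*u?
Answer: 41625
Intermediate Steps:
C(u) = u**2
T(o) = -84 (T(o) = (6 + 6**2)*(-3 + 1) = (6 + 36)*(-2) = 42*(-2) = -84)
L(S, x) = -588 (L(S, x) = -7*(0 - 1*(-84)) = -7*(0 + 84) = -7*84 = -588)
(-19*107 + L(11, -2)) + 44246 = (-19*107 - 588) + 44246 = (-2033 - 588) + 44246 = -2621 + 44246 = 41625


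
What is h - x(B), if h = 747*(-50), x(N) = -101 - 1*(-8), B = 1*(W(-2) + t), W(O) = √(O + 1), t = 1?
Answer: -37257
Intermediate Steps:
W(O) = √(1 + O)
B = 1 + I (B = 1*(√(1 - 2) + 1) = 1*(√(-1) + 1) = 1*(I + 1) = 1*(1 + I) = 1 + I ≈ 1.0 + 1.0*I)
x(N) = -93 (x(N) = -101 + 8 = -93)
h = -37350
h - x(B) = -37350 - 1*(-93) = -37350 + 93 = -37257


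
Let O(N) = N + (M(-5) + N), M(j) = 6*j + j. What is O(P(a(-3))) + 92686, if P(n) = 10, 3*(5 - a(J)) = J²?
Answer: 92671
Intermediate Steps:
a(J) = 5 - J²/3
M(j) = 7*j
O(N) = -35 + 2*N (O(N) = N + (7*(-5) + N) = N + (-35 + N) = -35 + 2*N)
O(P(a(-3))) + 92686 = (-35 + 2*10) + 92686 = (-35 + 20) + 92686 = -15 + 92686 = 92671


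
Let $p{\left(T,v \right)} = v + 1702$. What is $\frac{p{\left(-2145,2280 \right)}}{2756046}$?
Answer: $\frac{1991}{1378023} \approx 0.0014448$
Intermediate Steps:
$p{\left(T,v \right)} = 1702 + v$
$\frac{p{\left(-2145,2280 \right)}}{2756046} = \frac{1702 + 2280}{2756046} = 3982 \cdot \frac{1}{2756046} = \frac{1991}{1378023}$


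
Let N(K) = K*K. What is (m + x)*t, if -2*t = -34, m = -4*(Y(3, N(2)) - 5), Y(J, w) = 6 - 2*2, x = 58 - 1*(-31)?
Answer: 1717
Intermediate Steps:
x = 89 (x = 58 + 31 = 89)
N(K) = K²
Y(J, w) = 2 (Y(J, w) = 6 - 4 = 2)
m = 12 (m = -4*(2 - 5) = -4*(-3) = 12)
t = 17 (t = -½*(-34) = 17)
(m + x)*t = (12 + 89)*17 = 101*17 = 1717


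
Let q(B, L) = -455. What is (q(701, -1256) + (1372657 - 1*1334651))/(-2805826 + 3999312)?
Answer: 37551/1193486 ≈ 0.031463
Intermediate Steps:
(q(701, -1256) + (1372657 - 1*1334651))/(-2805826 + 3999312) = (-455 + (1372657 - 1*1334651))/(-2805826 + 3999312) = (-455 + (1372657 - 1334651))/1193486 = (-455 + 38006)*(1/1193486) = 37551*(1/1193486) = 37551/1193486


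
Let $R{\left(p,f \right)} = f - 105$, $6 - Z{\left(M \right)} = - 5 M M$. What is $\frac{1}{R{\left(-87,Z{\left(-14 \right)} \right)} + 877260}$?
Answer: $\frac{1}{878141} \approx 1.1388 \cdot 10^{-6}$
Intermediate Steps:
$Z{\left(M \right)} = 6 + 5 M^{2}$ ($Z{\left(M \right)} = 6 - - 5 M M = 6 - - 5 M^{2} = 6 + 5 M^{2}$)
$R{\left(p,f \right)} = -105 + f$
$\frac{1}{R{\left(-87,Z{\left(-14 \right)} \right)} + 877260} = \frac{1}{\left(-105 + \left(6 + 5 \left(-14\right)^{2}\right)\right) + 877260} = \frac{1}{\left(-105 + \left(6 + 5 \cdot 196\right)\right) + 877260} = \frac{1}{\left(-105 + \left(6 + 980\right)\right) + 877260} = \frac{1}{\left(-105 + 986\right) + 877260} = \frac{1}{881 + 877260} = \frac{1}{878141}$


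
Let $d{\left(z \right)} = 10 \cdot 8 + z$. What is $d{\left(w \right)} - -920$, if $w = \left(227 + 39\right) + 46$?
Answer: $1312$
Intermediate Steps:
$w = 312$ ($w = 266 + 46 = 312$)
$d{\left(z \right)} = 80 + z$
$d{\left(w \right)} - -920 = \left(80 + 312\right) - -920 = 392 + 920 = 1312$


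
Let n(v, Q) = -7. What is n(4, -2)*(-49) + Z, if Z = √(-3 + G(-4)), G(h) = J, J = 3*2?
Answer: 343 + √3 ≈ 344.73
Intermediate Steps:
J = 6
G(h) = 6
Z = √3 (Z = √(-3 + 6) = √3 ≈ 1.7320)
n(4, -2)*(-49) + Z = -7*(-49) + √3 = 343 + √3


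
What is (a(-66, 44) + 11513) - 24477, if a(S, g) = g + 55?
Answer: -12865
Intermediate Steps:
a(S, g) = 55 + g
(a(-66, 44) + 11513) - 24477 = ((55 + 44) + 11513) - 24477 = (99 + 11513) - 24477 = 11612 - 24477 = -12865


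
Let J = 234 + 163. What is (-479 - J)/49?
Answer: -876/49 ≈ -17.878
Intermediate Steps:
J = 397
(-479 - J)/49 = (-479 - 1*397)/49 = (-479 - 397)*(1/49) = -876*1/49 = -876/49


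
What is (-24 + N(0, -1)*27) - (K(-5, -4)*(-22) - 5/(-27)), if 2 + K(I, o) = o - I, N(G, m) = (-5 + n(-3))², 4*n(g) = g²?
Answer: 68257/432 ≈ 158.00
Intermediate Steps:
n(g) = g²/4
N(G, m) = 121/16 (N(G, m) = (-5 + (¼)*(-3)²)² = (-5 + (¼)*9)² = (-5 + 9/4)² = (-11/4)² = 121/16)
K(I, o) = -2 + o - I (K(I, o) = -2 + (o - I) = -2 + o - I)
(-24 + N(0, -1)*27) - (K(-5, -4)*(-22) - 5/(-27)) = (-24 + (121/16)*27) - ((-2 - 4 - 1*(-5))*(-22) - 5/(-27)) = (-24 + 3267/16) - ((-2 - 4 + 5)*(-22) - 5*(-1/27)) = 2883/16 - (-1*(-22) + 5/27) = 2883/16 - (22 + 5/27) = 2883/16 - 1*599/27 = 2883/16 - 599/27 = 68257/432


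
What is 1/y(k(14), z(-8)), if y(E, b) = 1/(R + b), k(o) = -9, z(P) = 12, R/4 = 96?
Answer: 396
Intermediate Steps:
R = 384 (R = 4*96 = 384)
y(E, b) = 1/(384 + b)
1/y(k(14), z(-8)) = 1/(1/(384 + 12)) = 1/(1/396) = 396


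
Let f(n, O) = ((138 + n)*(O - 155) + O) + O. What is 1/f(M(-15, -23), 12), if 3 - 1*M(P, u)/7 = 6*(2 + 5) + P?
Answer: 1/4314 ≈ 0.00023180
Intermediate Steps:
M(P, u) = -273 - 7*P (M(P, u) = 21 - 7*(6*(2 + 5) + P) = 21 - 7*(6*7 + P) = 21 - 7*(42 + P) = 21 + (-294 - 7*P) = -273 - 7*P)
f(n, O) = 2*O + (-155 + O)*(138 + n) (f(n, O) = ((138 + n)*(-155 + O) + O) + O = ((-155 + O)*(138 + n) + O) + O = (O + (-155 + O)*(138 + n)) + O = 2*O + (-155 + O)*(138 + n))
1/f(M(-15, -23), 12) = 1/(-21390 - 155*(-273 - 7*(-15)) + 140*12 + 12*(-273 - 7*(-15))) = 1/(-21390 - 155*(-273 + 105) + 1680 + 12*(-273 + 105)) = 1/(-21390 - 155*(-168) + 1680 + 12*(-168)) = 1/(-21390 + 26040 + 1680 - 2016) = 1/4314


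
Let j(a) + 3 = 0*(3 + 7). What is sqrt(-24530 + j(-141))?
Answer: I*sqrt(24533) ≈ 156.63*I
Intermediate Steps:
j(a) = -3 (j(a) = -3 + 0*(3 + 7) = -3 + 0*10 = -3 + 0 = -3)
sqrt(-24530 + j(-141)) = sqrt(-24530 - 3) = sqrt(-24533) = I*sqrt(24533)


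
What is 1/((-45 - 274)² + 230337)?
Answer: 1/332098 ≈ 3.0112e-6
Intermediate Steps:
1/((-45 - 274)² + 230337) = 1/((-319)² + 230337) = 1/(101761 + 230337) = 1/332098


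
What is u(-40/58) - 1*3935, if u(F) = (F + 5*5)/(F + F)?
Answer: -31621/8 ≈ -3952.6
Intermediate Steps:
u(F) = (25 + F)/(2*F) (u(F) = (F + 25)/((2*F)) = (25 + F)*(1/(2*F)) = (25 + F)/(2*F))
u(-40/58) - 1*3935 = (25 - 40/58)/(2*((-40/58))) - 1*3935 = (25 - 40*1/58)/(2*((-40*1/58))) - 3935 = (25 - 20/29)/(2*(-20/29)) - 3935 = (1/2)*(-29/20)*(705/29) - 3935 = -141/8 - 3935 = -31621/8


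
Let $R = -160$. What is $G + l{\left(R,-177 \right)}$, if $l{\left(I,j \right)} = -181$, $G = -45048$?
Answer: $-45229$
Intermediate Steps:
$G + l{\left(R,-177 \right)} = -45048 - 181 = -45229$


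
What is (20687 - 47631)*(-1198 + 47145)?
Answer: -1237995968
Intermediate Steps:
(20687 - 47631)*(-1198 + 47145) = -26944*45947 = -1237995968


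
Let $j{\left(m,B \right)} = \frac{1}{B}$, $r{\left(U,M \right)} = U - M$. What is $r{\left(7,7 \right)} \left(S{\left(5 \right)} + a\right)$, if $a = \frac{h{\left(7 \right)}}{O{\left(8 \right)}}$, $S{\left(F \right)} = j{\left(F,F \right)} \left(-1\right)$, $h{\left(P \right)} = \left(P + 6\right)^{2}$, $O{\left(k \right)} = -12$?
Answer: $0$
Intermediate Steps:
$h{\left(P \right)} = \left(6 + P\right)^{2}$
$S{\left(F \right)} = - \frac{1}{F}$ ($S{\left(F \right)} = \frac{1}{F} \left(-1\right) = - \frac{1}{F}$)
$a = - \frac{169}{12}$ ($a = \frac{\left(6 + 7\right)^{2}}{-12} = 13^{2} \left(- \frac{1}{12}\right) = 169 \left(- \frac{1}{12}\right) = - \frac{169}{12} \approx -14.083$)
$r{\left(7,7 \right)} \left(S{\left(5 \right)} + a\right) = \left(7 - 7\right) \left(- \frac{1}{5} - \frac{169}{12}\right) = \left(7 - 7\right) \left(\left(-1\right) \frac{1}{5} - \frac{169}{12}\right) = 0 \left(- \frac{1}{5} - \frac{169}{12}\right) = 0 \left(- \frac{857}{60}\right) = 0$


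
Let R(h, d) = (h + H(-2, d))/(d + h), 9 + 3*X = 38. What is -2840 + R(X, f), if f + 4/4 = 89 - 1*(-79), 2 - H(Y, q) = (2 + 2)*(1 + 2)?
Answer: -1505201/530 ≈ -2840.0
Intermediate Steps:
H(Y, q) = -10 (H(Y, q) = 2 - (2 + 2)*(1 + 2) = 2 - 4*3 = 2 - 1*12 = 2 - 12 = -10)
X = 29/3 (X = -3 + (⅓)*38 = -3 + 38/3 = 29/3 ≈ 9.6667)
f = 167 (f = -1 + (89 - 1*(-79)) = -1 + (89 + 79) = -1 + 168 = 167)
R(h, d) = (-10 + h)/(d + h) (R(h, d) = (h - 10)/(d + h) = (-10 + h)/(d + h))
-2840 + R(X, f) = -2840 + (-10 + 29/3)/(167 + 29/3) = -2840 - ⅓/(530/3) = -2840 + (3/530)*(-⅓) = -2840 - 1/530 = -1505201/530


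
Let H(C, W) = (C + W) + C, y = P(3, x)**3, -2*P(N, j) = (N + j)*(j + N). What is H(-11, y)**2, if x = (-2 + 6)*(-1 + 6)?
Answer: 21914676540684225/64 ≈ 3.4242e+14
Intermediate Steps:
x = 20 (x = 4*5 = 20)
P(N, j) = -(N + j)**2/2 (P(N, j) = -(N + j)*(j + N)/2 = -(N + j)*(N + j)/2 = -(N + j)**2/2)
y = -148035889/8 (y = (-(3 + 20)**2/2)**3 = (-1/2*23**2)**3 = (-1/2*529)**3 = (-529/2)**3 = -148035889/8 ≈ -1.8504e+7)
H(C, W) = W + 2*C
H(-11, y)**2 = (-148035889/8 + 2*(-11))**2 = (-148035889/8 - 22)**2 = (-148036065/8)**2 = 21914676540684225/64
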